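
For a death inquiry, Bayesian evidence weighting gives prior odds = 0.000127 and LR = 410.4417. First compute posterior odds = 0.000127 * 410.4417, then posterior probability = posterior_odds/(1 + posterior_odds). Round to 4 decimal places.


Bayesian evidence evaluation:
Posterior odds = prior_odds * LR = 0.000127 * 410.4417 = 0.0521261
Posterior probability = posterior_odds / (1 + posterior_odds)
= 0.0521261 / (1 + 0.0521261)
= 0.0521261 / 1.0521261
= 0.0495

0.0495


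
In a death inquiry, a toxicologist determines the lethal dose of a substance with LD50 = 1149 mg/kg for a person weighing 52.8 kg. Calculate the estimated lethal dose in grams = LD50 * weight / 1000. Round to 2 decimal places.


Lethal dose calculation:
Lethal dose = LD50 * body_weight / 1000
= 1149 * 52.8 / 1000
= 60667.2 / 1000
= 60.67 g

60.67


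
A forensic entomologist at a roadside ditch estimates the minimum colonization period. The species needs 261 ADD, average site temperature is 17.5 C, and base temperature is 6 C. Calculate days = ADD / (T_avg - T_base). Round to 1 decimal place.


Insect development time:
Effective temperature = avg_temp - T_base = 17.5 - 6 = 11.5 C
Days = ADD / effective_temp = 261 / 11.5 = 22.7 days

22.7


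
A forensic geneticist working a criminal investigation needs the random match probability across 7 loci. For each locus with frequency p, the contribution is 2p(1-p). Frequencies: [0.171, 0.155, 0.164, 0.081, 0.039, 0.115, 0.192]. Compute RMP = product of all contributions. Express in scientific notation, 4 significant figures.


Computing RMP for 7 loci:
Locus 1: 2 * 0.171 * 0.829 = 0.283518
Locus 2: 2 * 0.155 * 0.845 = 0.26195
Locus 3: 2 * 0.164 * 0.836 = 0.274208
Locus 4: 2 * 0.081 * 0.919 = 0.148878
Locus 5: 2 * 0.039 * 0.961 = 0.074958
Locus 6: 2 * 0.115 * 0.885 = 0.20355
Locus 7: 2 * 0.192 * 0.808 = 0.310272
RMP = 1.435e-05

1.435e-05


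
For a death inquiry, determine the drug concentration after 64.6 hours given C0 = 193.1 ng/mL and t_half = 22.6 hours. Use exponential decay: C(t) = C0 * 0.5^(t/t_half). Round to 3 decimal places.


Drug concentration decay:
Number of half-lives = t / t_half = 64.6 / 22.6 = 2.858407
Decay factor = 0.5^2.858407 = 0.13789031
C(t) = 193.1 * 0.13789031 = 26.627 ng/mL

26.627


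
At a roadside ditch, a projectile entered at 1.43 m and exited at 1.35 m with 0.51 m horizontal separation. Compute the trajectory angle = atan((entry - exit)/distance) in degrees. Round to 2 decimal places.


Bullet trajectory angle:
Height difference = 1.43 - 1.35 = 0.08 m
angle = atan(0.08 / 0.51)
angle = atan(0.156863)
angle = 8.91 degrees

8.91


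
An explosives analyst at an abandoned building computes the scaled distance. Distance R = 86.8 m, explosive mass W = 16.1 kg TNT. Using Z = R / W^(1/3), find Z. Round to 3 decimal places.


Scaled distance calculation:
W^(1/3) = 16.1^(1/3) = 2.525081
Z = R / W^(1/3) = 86.8 / 2.525081
Z = 34.375 m/kg^(1/3)

34.375


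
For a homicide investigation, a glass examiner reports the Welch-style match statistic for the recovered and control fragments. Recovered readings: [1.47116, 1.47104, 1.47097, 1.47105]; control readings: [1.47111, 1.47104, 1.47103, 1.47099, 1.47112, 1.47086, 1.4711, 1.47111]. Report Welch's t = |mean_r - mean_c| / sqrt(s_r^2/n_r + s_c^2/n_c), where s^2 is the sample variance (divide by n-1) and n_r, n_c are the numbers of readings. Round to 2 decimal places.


Welch's t-criterion for glass RI comparison:
Recovered mean = sum / n_r = 5.88422 / 4 = 1.471055
Control mean = sum / n_c = 11.76836 / 8 = 1.471045
Recovered sample variance s_r^2 = 6.16667e-09
Control sample variance s_c^2 = 7.8e-09
Welch SE (unpooled) = sqrt(s_r^2/n_r + s_c^2/n_c) = sqrt(1.54167e-09 + 9.75e-10) = sqrt(2.51667e-09) = 5.01664e-05
|mean_r - mean_c| = 1e-05
t = 1e-05 / 5.01664e-05 = 0.20

0.20


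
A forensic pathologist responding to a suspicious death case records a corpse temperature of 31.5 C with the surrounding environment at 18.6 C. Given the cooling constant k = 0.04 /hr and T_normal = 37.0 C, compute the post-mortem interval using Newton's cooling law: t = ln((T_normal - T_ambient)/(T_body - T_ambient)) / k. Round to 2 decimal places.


Using Newton's law of cooling:
t = ln((T_normal - T_ambient) / (T_body - T_ambient)) / k
T_normal - T_ambient = 18.4
T_body - T_ambient = 12.9
Ratio = 1.426357
ln(ratio) = 0.355124
t = 0.355124 / 0.04 = 8.88 hours

8.88


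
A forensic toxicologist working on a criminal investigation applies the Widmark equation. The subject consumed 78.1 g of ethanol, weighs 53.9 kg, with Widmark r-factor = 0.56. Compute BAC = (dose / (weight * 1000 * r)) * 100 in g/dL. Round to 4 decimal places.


Applying the Widmark formula:
BAC = (dose_g / (body_wt * 1000 * r)) * 100
Denominator = 53.9 * 1000 * 0.56 = 30184
BAC = (78.1 / 30184) * 100
BAC = 0.2587 g/dL

0.2587


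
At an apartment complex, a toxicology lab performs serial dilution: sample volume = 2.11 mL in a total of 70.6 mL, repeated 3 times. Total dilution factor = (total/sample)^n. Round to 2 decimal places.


Dilution factor calculation:
Single dilution = V_total / V_sample = 70.6 / 2.11 ≈ 33.459716
Number of dilutions = 3
Total DF = (70.6 / 2.11)^3 (full precision, rounded at the end) = 37459.91

37459.91


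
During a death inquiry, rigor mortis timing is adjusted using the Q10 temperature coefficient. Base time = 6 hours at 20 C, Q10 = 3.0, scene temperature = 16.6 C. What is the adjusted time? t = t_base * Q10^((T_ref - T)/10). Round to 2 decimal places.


Rigor mortis time adjustment:
Exponent = (T_ref - T_actual) / 10 = (20 - 16.6) / 10 = 0.34
Q10 factor = 3.0^0.34 = 1.45285
t_adjusted = 6 * 1.45285 = 8.72 hours

8.72


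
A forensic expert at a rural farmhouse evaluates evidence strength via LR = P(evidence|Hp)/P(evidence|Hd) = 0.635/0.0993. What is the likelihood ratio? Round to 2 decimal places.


Likelihood ratio calculation:
LR = P(E|Hp) / P(E|Hd)
LR = 0.635 / 0.0993
LR = 6.39

6.39


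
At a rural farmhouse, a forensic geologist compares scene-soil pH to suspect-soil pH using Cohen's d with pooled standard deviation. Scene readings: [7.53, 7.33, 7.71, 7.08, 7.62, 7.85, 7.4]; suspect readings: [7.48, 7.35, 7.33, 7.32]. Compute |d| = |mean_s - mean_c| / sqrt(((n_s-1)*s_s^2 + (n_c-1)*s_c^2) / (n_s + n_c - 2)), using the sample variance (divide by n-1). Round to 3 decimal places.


Pooled-variance Cohen's d for soil pH comparison:
Scene mean = 52.52 / 7 = 7.502857
Suspect mean = 29.48 / 4 = 7.37
Scene sample variance s_s^2 = 0.06619
Suspect sample variance s_c^2 = 0.005533
Pooled variance = ((n_s-1)*s_s^2 + (n_c-1)*s_c^2) / (n_s + n_c - 2) = 0.045971
Pooled SD = sqrt(0.045971) = 0.214408
Mean difference = 0.132857
|d| = |0.132857| / 0.214408 = 0.620

0.620


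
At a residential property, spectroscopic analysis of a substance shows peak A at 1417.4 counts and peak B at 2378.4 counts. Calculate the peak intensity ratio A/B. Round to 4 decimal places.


Spectral peak ratio:
Peak A = 1417.4 counts
Peak B = 2378.4 counts
Ratio = 1417.4 / 2378.4 = 0.5959

0.5959


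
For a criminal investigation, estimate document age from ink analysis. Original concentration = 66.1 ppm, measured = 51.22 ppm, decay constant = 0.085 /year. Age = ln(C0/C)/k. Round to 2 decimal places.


Document age estimation:
C0/C = 66.1 / 51.22 = 1.290512
ln(C0/C) = 0.255039
t = 0.255039 / 0.085 = 3.00 years

3.00


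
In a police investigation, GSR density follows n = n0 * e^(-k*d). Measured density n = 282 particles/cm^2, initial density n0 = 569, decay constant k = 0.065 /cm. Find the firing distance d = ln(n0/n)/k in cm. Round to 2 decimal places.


GSR distance calculation:
n0/n = 569 / 282 = 2.01773
ln(n0/n) = 0.701973
d = 0.701973 / 0.065 = 10.80 cm

10.80


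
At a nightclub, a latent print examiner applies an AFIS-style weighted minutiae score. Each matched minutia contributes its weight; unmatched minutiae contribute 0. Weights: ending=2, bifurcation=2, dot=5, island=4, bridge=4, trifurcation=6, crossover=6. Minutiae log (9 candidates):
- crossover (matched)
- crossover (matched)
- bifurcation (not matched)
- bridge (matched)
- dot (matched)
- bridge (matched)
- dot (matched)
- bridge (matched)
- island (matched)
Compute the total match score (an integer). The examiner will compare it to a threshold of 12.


Weighted minutiae match score:
  crossover: matched, +6 (running total 6)
  crossover: matched, +6 (running total 12)
  bifurcation: not matched, +0
  bridge: matched, +4 (running total 16)
  dot: matched, +5 (running total 21)
  bridge: matched, +4 (running total 25)
  dot: matched, +5 (running total 30)
  bridge: matched, +4 (running total 34)
  island: matched, +4 (running total 38)
Total score = 38
Threshold = 12; verdict = identification

38


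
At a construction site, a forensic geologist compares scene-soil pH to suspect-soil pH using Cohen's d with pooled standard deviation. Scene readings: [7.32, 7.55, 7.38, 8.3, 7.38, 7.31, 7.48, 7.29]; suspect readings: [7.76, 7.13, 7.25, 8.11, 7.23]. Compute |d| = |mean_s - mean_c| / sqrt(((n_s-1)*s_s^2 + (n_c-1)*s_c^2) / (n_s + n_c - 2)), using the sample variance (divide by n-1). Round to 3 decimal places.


Pooled-variance Cohen's d for soil pH comparison:
Scene mean = 60.01 / 8 = 7.50125
Suspect mean = 37.48 / 5 = 7.496
Scene sample variance s_s^2 = 0.112041
Suspect sample variance s_c^2 = 0.17798
Pooled variance = ((n_s-1)*s_s^2 + (n_c-1)*s_c^2) / (n_s + n_c - 2) = 0.136019
Pooled SD = sqrt(0.136019) = 0.368808
Mean difference = 0.00525
|d| = |0.00525| / 0.368808 = 0.014

0.014


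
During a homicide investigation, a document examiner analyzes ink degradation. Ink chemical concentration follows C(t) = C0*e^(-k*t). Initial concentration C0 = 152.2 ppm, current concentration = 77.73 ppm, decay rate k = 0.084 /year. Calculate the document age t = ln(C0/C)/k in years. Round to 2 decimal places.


Document age estimation:
C0/C = 152.2 / 77.73 = 1.95806
ln(C0/C) = 0.671954
t = 0.671954 / 0.084 = 8.00 years

8.00


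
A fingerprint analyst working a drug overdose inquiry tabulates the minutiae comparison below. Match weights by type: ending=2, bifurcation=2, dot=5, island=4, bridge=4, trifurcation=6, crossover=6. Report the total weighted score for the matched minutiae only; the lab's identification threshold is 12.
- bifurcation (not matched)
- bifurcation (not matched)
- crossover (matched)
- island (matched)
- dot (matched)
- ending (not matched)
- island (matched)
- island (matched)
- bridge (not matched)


Weighted minutiae match score:
  bifurcation: not matched, +0
  bifurcation: not matched, +0
  crossover: matched, +6 (running total 6)
  island: matched, +4 (running total 10)
  dot: matched, +5 (running total 15)
  ending: not matched, +0
  island: matched, +4 (running total 19)
  island: matched, +4 (running total 23)
  bridge: not matched, +0
Total score = 23
Threshold = 12; verdict = identification

23


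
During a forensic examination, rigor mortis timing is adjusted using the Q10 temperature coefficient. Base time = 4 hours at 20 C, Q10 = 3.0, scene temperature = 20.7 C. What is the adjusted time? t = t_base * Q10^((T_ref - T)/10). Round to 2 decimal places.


Rigor mortis time adjustment:
Exponent = (T_ref - T_actual) / 10 = (20 - 20.7) / 10 = -0.07
Q10 factor = 3.0^-0.07 = 0.92598
t_adjusted = 4 * 0.92598 = 3.70 hours

3.70


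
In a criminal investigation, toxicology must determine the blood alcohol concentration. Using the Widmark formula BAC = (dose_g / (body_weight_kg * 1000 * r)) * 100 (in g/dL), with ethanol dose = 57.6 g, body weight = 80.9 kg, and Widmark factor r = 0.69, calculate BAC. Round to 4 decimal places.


Applying the Widmark formula:
BAC = (dose_g / (body_wt * 1000 * r)) * 100
Denominator = 80.9 * 1000 * 0.69 = 55821
BAC = (57.6 / 55821) * 100
BAC = 0.1032 g/dL

0.1032


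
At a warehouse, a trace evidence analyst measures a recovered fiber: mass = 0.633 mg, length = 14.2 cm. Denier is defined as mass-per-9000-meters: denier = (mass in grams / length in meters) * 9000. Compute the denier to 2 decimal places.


Denier calculation:
Mass in grams = 0.633 mg / 1000 = 0.000633 g
Length in meters = 14.2 cm / 100 = 0.142 m
Linear density = mass / length = 0.000633 / 0.142 = 0.00445775 g/m
Denier = (g/m) * 9000 = 0.00445775 * 9000 = 40.12

40.12


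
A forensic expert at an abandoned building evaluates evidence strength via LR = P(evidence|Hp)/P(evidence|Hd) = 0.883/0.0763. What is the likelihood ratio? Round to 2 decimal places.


Likelihood ratio calculation:
LR = P(E|Hp) / P(E|Hd)
LR = 0.883 / 0.0763
LR = 11.57

11.57


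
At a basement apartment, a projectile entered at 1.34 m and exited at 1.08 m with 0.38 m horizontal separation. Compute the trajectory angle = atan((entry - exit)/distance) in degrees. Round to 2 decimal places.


Bullet trajectory angle:
Height difference = 1.34 - 1.08 = 0.26 m
angle = atan(0.26 / 0.38)
angle = atan(0.684211)
angle = 34.38 degrees

34.38


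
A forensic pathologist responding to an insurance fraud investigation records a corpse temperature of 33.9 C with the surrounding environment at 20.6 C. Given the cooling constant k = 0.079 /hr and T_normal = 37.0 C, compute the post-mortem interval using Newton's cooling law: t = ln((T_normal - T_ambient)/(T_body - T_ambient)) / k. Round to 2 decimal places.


Using Newton's law of cooling:
t = ln((T_normal - T_ambient) / (T_body - T_ambient)) / k
T_normal - T_ambient = 16.4
T_body - T_ambient = 13.3
Ratio = 1.233083
ln(ratio) = 0.209518
t = 0.209518 / 0.079 = 2.65 hours

2.65


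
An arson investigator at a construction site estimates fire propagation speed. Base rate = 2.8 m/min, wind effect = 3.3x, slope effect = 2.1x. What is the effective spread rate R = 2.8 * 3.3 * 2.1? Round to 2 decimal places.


Fire spread rate calculation:
R = R0 * wind_factor * slope_factor
= 2.8 * 3.3 * 2.1
= 9.24 * 2.1
= 19.40 m/min

19.40


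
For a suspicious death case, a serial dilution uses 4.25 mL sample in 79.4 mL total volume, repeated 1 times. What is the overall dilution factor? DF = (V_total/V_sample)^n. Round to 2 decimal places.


Dilution factor calculation:
Single dilution = V_total / V_sample = 79.4 / 4.25 ≈ 18.682353
Number of dilutions = 1
Total DF = (79.4 / 4.25)^1 (full precision, rounded at the end) = 18.68

18.68


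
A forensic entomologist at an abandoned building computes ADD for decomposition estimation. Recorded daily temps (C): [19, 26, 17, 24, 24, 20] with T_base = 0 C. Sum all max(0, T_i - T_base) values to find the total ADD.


Computing ADD day by day:
Day 1: max(0, 19 - 0) = 19
Day 2: max(0, 26 - 0) = 26
Day 3: max(0, 17 - 0) = 17
Day 4: max(0, 24 - 0) = 24
Day 5: max(0, 24 - 0) = 24
Day 6: max(0, 20 - 0) = 20
Total ADD = 130

130


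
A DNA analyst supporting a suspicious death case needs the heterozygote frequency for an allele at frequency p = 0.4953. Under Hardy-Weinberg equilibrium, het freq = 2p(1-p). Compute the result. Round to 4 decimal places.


Hardy-Weinberg heterozygote frequency:
q = 1 - p = 1 - 0.4953 = 0.5047
2pq = 2 * 0.4953 * 0.5047 = 0.5000

0.5000


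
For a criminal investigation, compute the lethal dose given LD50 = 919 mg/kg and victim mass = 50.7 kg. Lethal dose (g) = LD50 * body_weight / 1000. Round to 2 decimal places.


Lethal dose calculation:
Lethal dose = LD50 * body_weight / 1000
= 919 * 50.7 / 1000
= 46593.3 / 1000
= 46.59 g

46.59


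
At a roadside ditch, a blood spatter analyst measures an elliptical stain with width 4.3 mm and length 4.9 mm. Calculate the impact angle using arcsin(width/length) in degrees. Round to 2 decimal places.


Blood spatter impact angle calculation:
width / length = 4.3 / 4.9 = 0.877551
angle = arcsin(0.877551)
angle = 61.35 degrees

61.35


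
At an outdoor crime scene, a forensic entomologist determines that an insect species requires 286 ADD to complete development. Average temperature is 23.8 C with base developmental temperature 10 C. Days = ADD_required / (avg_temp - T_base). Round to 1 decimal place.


Insect development time:
Effective temperature = avg_temp - T_base = 23.8 - 10 = 13.8 C
Days = ADD / effective_temp = 286 / 13.8 = 20.7 days

20.7


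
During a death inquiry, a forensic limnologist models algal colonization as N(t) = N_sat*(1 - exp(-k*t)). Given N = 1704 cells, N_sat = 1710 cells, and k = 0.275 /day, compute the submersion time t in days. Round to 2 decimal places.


PMSI from diatom colonization curve:
N / N_sat = 1704 / 1710 = 0.996491
1 - N/N_sat = 0.003509
ln(1 - N/N_sat) = -5.652424
t = -ln(1 - N/N_sat) / k = -(-5.652424) / 0.275 = 20.55 days

20.55


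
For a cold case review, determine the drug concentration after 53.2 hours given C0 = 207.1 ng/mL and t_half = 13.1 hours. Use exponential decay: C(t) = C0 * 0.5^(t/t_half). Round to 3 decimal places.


Drug concentration decay:
Number of half-lives = t / t_half = 53.2 / 13.1 = 4.061069
Decay factor = 0.5^4.061069 = 0.0599096
C(t) = 207.1 * 0.0599096 = 12.407 ng/mL

12.407


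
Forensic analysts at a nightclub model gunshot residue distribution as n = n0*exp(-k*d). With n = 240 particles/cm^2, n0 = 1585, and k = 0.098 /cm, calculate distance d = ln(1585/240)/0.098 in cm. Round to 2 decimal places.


GSR distance calculation:
n0/n = 1585 / 240 = 6.604167
ln(n0/n) = 1.887701
d = 1.887701 / 0.098 = 19.26 cm

19.26


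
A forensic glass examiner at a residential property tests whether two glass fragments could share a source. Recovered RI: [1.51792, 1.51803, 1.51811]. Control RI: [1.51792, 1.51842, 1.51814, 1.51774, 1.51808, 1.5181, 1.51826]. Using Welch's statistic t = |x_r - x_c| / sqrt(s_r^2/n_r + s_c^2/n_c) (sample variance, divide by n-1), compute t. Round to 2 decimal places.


Welch's t-criterion for glass RI comparison:
Recovered mean = sum / n_r = 4.55406 / 3 = 1.51802
Control mean = sum / n_c = 10.62666 / 7 = 1.5180943
Recovered sample variance s_r^2 = 9.1e-09
Control sample variance s_c^2 = 4.86286e-08
Welch SE (unpooled) = sqrt(s_r^2/n_r + s_c^2/n_c) = sqrt(3.03333e-09 + 6.94694e-09) = sqrt(9.98027e-09) = 9.99013e-05
|mean_r - mean_c| = 7.42857e-05
t = 7.42857e-05 / 9.99013e-05 = 0.74

0.74


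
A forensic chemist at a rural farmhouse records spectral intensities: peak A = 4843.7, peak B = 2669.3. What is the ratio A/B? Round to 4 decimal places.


Spectral peak ratio:
Peak A = 4843.7 counts
Peak B = 2669.3 counts
Ratio = 4843.7 / 2669.3 = 1.8146

1.8146


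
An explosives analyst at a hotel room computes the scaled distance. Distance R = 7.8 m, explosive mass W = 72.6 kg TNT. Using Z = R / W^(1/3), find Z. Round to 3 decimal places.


Scaled distance calculation:
W^(1/3) = 72.6^(1/3) = 4.171692
Z = R / W^(1/3) = 7.8 / 4.171692
Z = 1.870 m/kg^(1/3)

1.870


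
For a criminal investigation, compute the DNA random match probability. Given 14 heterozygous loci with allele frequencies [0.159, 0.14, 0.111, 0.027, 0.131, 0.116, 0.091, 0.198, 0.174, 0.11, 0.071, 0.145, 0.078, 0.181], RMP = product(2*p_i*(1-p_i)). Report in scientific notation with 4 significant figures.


Computing RMP for 14 loci:
Locus 1: 2 * 0.159 * 0.841 = 0.267438
Locus 2: 2 * 0.14 * 0.86 = 0.2408
Locus 3: 2 * 0.111 * 0.889 = 0.197358
Locus 4: 2 * 0.027 * 0.973 = 0.052542
Locus 5: 2 * 0.131 * 0.869 = 0.227678
Locus 6: 2 * 0.116 * 0.884 = 0.205088
Locus 7: 2 * 0.091 * 0.909 = 0.165438
Locus 8: 2 * 0.198 * 0.802 = 0.317592
Locus 9: 2 * 0.174 * 0.826 = 0.287448
Locus 10: 2 * 0.11 * 0.89 = 0.1958
Locus 11: 2 * 0.071 * 0.929 = 0.131918
Locus 12: 2 * 0.145 * 0.855 = 0.24795
Locus 13: 2 * 0.078 * 0.922 = 0.143832
Locus 14: 2 * 0.181 * 0.819 = 0.296478
RMP = 1.286e-10

1.286e-10


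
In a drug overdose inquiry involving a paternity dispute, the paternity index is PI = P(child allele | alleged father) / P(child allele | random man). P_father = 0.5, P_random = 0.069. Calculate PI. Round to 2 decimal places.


Paternity Index calculation:
PI = P(allele|father) / P(allele|random)
PI = 0.5 / 0.069
PI = 7.25

7.25


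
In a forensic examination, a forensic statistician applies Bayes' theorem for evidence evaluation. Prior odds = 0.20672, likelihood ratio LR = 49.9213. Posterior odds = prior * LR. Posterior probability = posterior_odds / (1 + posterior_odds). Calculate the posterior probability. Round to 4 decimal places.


Bayesian evidence evaluation:
Posterior odds = prior_odds * LR = 0.20672 * 49.9213 = 10.31973
Posterior probability = posterior_odds / (1 + posterior_odds)
= 10.31973 / (1 + 10.31973)
= 10.31973 / 11.31973
= 0.9117

0.9117


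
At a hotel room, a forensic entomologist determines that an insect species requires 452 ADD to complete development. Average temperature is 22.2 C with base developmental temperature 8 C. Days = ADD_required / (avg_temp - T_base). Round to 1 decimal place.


Insect development time:
Effective temperature = avg_temp - T_base = 22.2 - 8 = 14.2 C
Days = ADD / effective_temp = 452 / 14.2 = 31.8 days

31.8


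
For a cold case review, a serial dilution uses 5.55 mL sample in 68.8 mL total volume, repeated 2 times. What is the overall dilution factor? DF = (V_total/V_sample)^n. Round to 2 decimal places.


Dilution factor calculation:
Single dilution = V_total / V_sample = 68.8 / 5.55 ≈ 12.396396
Number of dilutions = 2
Total DF = (68.8 / 5.55)^2 (full precision, rounded at the end) = 153.67

153.67


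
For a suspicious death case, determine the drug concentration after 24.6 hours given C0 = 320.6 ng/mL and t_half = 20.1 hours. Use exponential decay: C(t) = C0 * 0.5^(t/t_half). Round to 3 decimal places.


Drug concentration decay:
Number of half-lives = t / t_half = 24.6 / 20.1 = 1.223881
Decay factor = 0.5^1.223881 = 0.42812945
C(t) = 320.6 * 0.42812945 = 137.258 ng/mL

137.258


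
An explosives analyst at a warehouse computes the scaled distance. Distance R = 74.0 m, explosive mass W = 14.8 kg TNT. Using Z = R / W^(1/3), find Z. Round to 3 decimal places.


Scaled distance calculation:
W^(1/3) = 14.8^(1/3) = 2.455202
Z = R / W^(1/3) = 74.0 / 2.455202
Z = 30.140 m/kg^(1/3)

30.140


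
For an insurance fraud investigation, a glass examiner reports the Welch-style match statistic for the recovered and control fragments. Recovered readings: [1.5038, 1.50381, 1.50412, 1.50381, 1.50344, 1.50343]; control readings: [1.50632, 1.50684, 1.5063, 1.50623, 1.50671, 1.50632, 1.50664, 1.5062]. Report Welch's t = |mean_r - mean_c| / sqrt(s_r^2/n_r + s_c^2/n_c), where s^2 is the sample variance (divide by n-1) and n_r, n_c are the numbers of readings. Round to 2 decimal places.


Welch's t-criterion for glass RI comparison:
Recovered mean = sum / n_r = 9.02241 / 6 = 1.503735
Control mean = sum / n_c = 12.05156 / 8 = 1.506445
Recovered sample variance s_r^2 = 6.875e-08
Control sample variance s_c^2 = 6.04e-08
Welch SE (unpooled) = sqrt(s_r^2/n_r + s_c^2/n_c) = sqrt(1.14583e-08 + 7.55e-09) = sqrt(1.90083e-08) = 0.000137871
|mean_r - mean_c| = 0.00271
t = 0.00271 / 0.000137871 = 19.66

19.66


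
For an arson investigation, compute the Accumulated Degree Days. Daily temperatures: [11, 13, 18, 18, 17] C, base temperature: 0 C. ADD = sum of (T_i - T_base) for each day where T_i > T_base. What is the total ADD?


Computing ADD day by day:
Day 1: max(0, 11 - 0) = 11
Day 2: max(0, 13 - 0) = 13
Day 3: max(0, 18 - 0) = 18
Day 4: max(0, 18 - 0) = 18
Day 5: max(0, 17 - 0) = 17
Total ADD = 77

77


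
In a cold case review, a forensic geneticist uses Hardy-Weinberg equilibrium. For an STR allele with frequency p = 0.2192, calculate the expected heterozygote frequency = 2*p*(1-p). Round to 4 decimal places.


Hardy-Weinberg heterozygote frequency:
q = 1 - p = 1 - 0.2192 = 0.7808
2pq = 2 * 0.2192 * 0.7808 = 0.3423

0.3423


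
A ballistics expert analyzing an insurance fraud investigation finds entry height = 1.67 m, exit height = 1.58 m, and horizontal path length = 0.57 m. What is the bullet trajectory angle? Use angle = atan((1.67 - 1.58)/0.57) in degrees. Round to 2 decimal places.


Bullet trajectory angle:
Height difference = 1.67 - 1.58 = 0.09 m
angle = atan(0.09 / 0.57)
angle = atan(0.157895)
angle = 8.97 degrees

8.97


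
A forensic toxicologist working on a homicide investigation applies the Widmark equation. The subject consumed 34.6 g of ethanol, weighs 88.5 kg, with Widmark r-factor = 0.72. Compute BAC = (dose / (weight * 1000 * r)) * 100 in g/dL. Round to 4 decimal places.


Applying the Widmark formula:
BAC = (dose_g / (body_wt * 1000 * r)) * 100
Denominator = 88.5 * 1000 * 0.72 = 63720
BAC = (34.6 / 63720) * 100
BAC = 0.0543 g/dL

0.0543


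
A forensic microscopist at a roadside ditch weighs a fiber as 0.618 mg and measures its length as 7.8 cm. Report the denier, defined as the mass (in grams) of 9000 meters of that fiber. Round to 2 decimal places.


Denier calculation:
Mass in grams = 0.618 mg / 1000 = 0.000618 g
Length in meters = 7.8 cm / 100 = 0.078 m
Linear density = mass / length = 0.000618 / 0.078 = 0.00792308 g/m
Denier = (g/m) * 9000 = 0.00792308 * 9000 = 71.31

71.31


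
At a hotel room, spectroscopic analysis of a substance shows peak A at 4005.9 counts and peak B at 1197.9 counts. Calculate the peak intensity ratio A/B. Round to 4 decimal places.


Spectral peak ratio:
Peak A = 4005.9 counts
Peak B = 1197.9 counts
Ratio = 4005.9 / 1197.9 = 3.3441

3.3441


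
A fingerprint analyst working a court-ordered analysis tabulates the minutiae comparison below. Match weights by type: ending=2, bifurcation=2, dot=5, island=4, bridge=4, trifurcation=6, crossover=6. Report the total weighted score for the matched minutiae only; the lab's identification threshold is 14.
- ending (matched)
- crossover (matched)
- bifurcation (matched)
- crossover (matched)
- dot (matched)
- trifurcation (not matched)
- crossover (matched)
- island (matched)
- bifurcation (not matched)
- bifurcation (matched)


Weighted minutiae match score:
  ending: matched, +2 (running total 2)
  crossover: matched, +6 (running total 8)
  bifurcation: matched, +2 (running total 10)
  crossover: matched, +6 (running total 16)
  dot: matched, +5 (running total 21)
  trifurcation: not matched, +0
  crossover: matched, +6 (running total 27)
  island: matched, +4 (running total 31)
  bifurcation: not matched, +0
  bifurcation: matched, +2 (running total 33)
Total score = 33
Threshold = 14; verdict = identification

33


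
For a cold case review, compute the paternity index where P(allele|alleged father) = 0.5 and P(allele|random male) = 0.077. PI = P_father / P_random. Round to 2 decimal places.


Paternity Index calculation:
PI = P(allele|father) / P(allele|random)
PI = 0.5 / 0.077
PI = 6.49

6.49


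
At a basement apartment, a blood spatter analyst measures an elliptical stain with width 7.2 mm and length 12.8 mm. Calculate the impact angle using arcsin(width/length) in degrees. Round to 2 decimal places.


Blood spatter impact angle calculation:
width / length = 7.2 / 12.8 = 0.5625
angle = arcsin(0.5625)
angle = 34.23 degrees

34.23


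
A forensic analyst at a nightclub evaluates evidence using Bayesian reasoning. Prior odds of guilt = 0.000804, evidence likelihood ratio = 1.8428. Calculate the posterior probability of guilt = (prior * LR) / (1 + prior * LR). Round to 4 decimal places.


Bayesian evidence evaluation:
Posterior odds = prior_odds * LR = 0.000804 * 1.8428 = 0.001481611
Posterior probability = posterior_odds / (1 + posterior_odds)
= 0.001481611 / (1 + 0.001481611)
= 0.001481611 / 1.001481611
= 0.0015

0.0015


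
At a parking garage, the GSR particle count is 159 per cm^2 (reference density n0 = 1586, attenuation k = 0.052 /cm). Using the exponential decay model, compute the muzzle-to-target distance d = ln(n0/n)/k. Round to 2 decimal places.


GSR distance calculation:
n0/n = 1586 / 159 = 9.974843
ln(n0/n) = 2.300066
d = 2.300066 / 0.052 = 44.23 cm

44.23


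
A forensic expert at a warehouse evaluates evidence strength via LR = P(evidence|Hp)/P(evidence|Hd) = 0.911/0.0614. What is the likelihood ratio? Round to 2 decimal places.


Likelihood ratio calculation:
LR = P(E|Hp) / P(E|Hd)
LR = 0.911 / 0.0614
LR = 14.84

14.84


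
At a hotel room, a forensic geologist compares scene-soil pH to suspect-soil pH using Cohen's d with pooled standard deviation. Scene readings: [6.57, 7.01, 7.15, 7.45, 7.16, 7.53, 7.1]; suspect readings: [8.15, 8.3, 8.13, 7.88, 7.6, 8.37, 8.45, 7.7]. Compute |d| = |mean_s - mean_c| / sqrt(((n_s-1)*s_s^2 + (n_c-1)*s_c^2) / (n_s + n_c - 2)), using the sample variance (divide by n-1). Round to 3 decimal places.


Pooled-variance Cohen's d for soil pH comparison:
Scene mean = 49.97 / 7 = 7.138571
Suspect mean = 64.58 / 8 = 8.0725
Scene sample variance s_s^2 = 0.098681
Suspect sample variance s_c^2 = 0.098736
Pooled variance = ((n_s-1)*s_s^2 + (n_c-1)*s_c^2) / (n_s + n_c - 2) = 0.09871
Pooled SD = sqrt(0.09871) = 0.314181
Mean difference = -0.933929
|d| = |-0.933929| / 0.314181 = 2.973

2.973


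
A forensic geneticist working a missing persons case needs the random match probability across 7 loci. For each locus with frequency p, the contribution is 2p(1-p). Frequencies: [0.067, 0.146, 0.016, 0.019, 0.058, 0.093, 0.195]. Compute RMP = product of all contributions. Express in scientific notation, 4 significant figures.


Computing RMP for 7 loci:
Locus 1: 2 * 0.067 * 0.933 = 0.125022
Locus 2: 2 * 0.146 * 0.854 = 0.249368
Locus 3: 2 * 0.016 * 0.984 = 0.031488
Locus 4: 2 * 0.019 * 0.981 = 0.037278
Locus 5: 2 * 0.058 * 0.942 = 0.109272
Locus 6: 2 * 0.093 * 0.907 = 0.168702
Locus 7: 2 * 0.195 * 0.805 = 0.31395
RMP = 2.118e-07

2.118e-07


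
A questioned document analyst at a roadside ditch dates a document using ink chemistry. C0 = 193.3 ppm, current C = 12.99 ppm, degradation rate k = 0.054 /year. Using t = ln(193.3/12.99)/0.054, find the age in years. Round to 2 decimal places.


Document age estimation:
C0/C = 193.3 / 12.99 = 14.880677
ln(C0/C) = 2.700064
t = 2.700064 / 0.054 = 50.00 years

50.00


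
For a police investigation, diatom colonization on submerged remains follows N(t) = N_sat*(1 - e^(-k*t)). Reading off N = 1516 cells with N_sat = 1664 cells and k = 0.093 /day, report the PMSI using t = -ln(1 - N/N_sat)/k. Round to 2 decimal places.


PMSI from diatom colonization curve:
N / N_sat = 1516 / 1664 = 0.911058
1 - N/N_sat = 0.088942
ln(1 - N/N_sat) = -2.419771
t = -ln(1 - N/N_sat) / k = -(-2.419771) / 0.093 = 26.02 days

26.02


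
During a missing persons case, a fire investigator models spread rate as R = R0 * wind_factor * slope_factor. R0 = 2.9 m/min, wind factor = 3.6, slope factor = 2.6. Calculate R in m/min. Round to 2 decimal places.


Fire spread rate calculation:
R = R0 * wind_factor * slope_factor
= 2.9 * 3.6 * 2.6
= 10.44 * 2.6
= 27.14 m/min

27.14


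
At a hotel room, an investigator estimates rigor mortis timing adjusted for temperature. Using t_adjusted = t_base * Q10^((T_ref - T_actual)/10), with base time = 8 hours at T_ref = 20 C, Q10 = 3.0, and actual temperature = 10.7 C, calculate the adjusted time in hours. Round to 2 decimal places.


Rigor mortis time adjustment:
Exponent = (T_ref - T_actual) / 10 = (20 - 10.7) / 10 = 0.93
Q10 factor = 3.0^0.93 = 2.77794
t_adjusted = 8 * 2.77794 = 22.22 hours

22.22


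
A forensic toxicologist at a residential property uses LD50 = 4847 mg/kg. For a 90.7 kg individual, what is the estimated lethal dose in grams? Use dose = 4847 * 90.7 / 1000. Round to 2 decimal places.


Lethal dose calculation:
Lethal dose = LD50 * body_weight / 1000
= 4847 * 90.7 / 1000
= 439622.9 / 1000
= 439.62 g

439.62


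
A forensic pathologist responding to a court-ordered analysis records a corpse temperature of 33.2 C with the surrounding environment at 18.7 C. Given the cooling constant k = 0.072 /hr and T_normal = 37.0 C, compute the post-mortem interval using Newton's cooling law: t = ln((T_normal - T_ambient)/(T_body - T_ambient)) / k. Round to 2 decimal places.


Using Newton's law of cooling:
t = ln((T_normal - T_ambient) / (T_body - T_ambient)) / k
T_normal - T_ambient = 18.3
T_body - T_ambient = 14.5
Ratio = 1.262069
ln(ratio) = 0.232752
t = 0.232752 / 0.072 = 3.23 hours

3.23


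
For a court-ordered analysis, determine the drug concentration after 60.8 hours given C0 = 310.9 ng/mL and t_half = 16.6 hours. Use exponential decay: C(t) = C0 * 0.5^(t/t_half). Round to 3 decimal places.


Drug concentration decay:
Number of half-lives = t / t_half = 60.8 / 16.6 = 3.662651
Decay factor = 0.5^3.662651 = 0.07896455
C(t) = 310.9 * 0.07896455 = 24.550 ng/mL

24.550


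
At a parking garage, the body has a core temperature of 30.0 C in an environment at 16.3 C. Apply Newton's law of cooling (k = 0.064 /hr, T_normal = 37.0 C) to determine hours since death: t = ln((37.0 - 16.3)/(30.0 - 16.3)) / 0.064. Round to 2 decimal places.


Using Newton's law of cooling:
t = ln((T_normal - T_ambient) / (T_body - T_ambient)) / k
T_normal - T_ambient = 20.7
T_body - T_ambient = 13.7
Ratio = 1.510949
ln(ratio) = 0.412738
t = 0.412738 / 0.064 = 6.45 hours

6.45


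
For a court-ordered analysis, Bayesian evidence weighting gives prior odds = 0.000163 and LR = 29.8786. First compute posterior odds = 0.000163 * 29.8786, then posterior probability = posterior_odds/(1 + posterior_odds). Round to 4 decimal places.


Bayesian evidence evaluation:
Posterior odds = prior_odds * LR = 0.000163 * 29.8786 = 0.004870212
Posterior probability = posterior_odds / (1 + posterior_odds)
= 0.004870212 / (1 + 0.004870212)
= 0.004870212 / 1.004870212
= 0.0048

0.0048


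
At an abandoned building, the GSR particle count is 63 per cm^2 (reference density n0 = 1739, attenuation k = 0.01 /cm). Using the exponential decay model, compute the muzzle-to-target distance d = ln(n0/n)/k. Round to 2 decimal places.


GSR distance calculation:
n0/n = 1739 / 63 = 27.603175
ln(n0/n) = 3.317931
d = 3.317931 / 0.01 = 331.79 cm

331.79


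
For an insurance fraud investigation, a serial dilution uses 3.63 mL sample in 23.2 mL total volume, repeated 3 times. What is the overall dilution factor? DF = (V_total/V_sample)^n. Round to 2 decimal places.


Dilution factor calculation:
Single dilution = V_total / V_sample = 23.2 / 3.63 ≈ 6.391185
Number of dilutions = 3
Total DF = (23.2 / 3.63)^3 (full precision, rounded at the end) = 261.06

261.06


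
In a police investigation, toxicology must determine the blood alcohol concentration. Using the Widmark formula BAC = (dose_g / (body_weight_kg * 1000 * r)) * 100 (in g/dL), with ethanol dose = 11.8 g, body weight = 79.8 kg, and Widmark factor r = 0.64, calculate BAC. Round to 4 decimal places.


Applying the Widmark formula:
BAC = (dose_g / (body_wt * 1000 * r)) * 100
Denominator = 79.8 * 1000 * 0.64 = 51072
BAC = (11.8 / 51072) * 100
BAC = 0.0231 g/dL

0.0231


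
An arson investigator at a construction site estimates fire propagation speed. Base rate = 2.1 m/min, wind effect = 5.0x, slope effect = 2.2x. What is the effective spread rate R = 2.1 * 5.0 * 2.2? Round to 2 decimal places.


Fire spread rate calculation:
R = R0 * wind_factor * slope_factor
= 2.1 * 5.0 * 2.2
= 10.5 * 2.2
= 23.10 m/min

23.10


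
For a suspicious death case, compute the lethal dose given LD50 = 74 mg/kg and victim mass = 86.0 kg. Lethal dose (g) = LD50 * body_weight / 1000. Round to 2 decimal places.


Lethal dose calculation:
Lethal dose = LD50 * body_weight / 1000
= 74 * 86.0 / 1000
= 6364 / 1000
= 6.36 g

6.36


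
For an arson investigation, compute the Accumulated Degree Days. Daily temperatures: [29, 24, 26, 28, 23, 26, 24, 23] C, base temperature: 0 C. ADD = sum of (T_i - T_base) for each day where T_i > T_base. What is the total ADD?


Computing ADD day by day:
Day 1: max(0, 29 - 0) = 29
Day 2: max(0, 24 - 0) = 24
Day 3: max(0, 26 - 0) = 26
Day 4: max(0, 28 - 0) = 28
Day 5: max(0, 23 - 0) = 23
Day 6: max(0, 26 - 0) = 26
Day 7: max(0, 24 - 0) = 24
Day 8: max(0, 23 - 0) = 23
Total ADD = 203

203


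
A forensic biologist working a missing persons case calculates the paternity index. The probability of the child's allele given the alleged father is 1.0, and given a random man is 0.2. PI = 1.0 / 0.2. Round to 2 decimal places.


Paternity Index calculation:
PI = P(allele|father) / P(allele|random)
PI = 1.0 / 0.2
PI = 5.00

5.00


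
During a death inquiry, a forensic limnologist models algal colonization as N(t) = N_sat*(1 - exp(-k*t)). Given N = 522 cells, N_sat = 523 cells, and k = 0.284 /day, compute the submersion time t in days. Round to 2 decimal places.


PMSI from diatom colonization curve:
N / N_sat = 522 / 523 = 0.998088
1 - N/N_sat = 0.001912
ln(1 - N/N_sat) = -6.259605
t = -ln(1 - N/N_sat) / k = -(-6.259605) / 0.284 = 22.04 days

22.04


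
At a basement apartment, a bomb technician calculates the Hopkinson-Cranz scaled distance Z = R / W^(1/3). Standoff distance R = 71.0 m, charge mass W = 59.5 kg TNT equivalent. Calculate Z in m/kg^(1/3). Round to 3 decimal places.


Scaled distance calculation:
W^(1/3) = 59.5^(1/3) = 3.903963
Z = R / W^(1/3) = 71.0 / 3.903963
Z = 18.187 m/kg^(1/3)

18.187


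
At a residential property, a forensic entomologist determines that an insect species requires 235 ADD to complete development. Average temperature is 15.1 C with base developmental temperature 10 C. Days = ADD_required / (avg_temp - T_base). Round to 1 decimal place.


Insect development time:
Effective temperature = avg_temp - T_base = 15.1 - 10 = 5.1 C
Days = ADD / effective_temp = 235 / 5.1 = 46.1 days

46.1


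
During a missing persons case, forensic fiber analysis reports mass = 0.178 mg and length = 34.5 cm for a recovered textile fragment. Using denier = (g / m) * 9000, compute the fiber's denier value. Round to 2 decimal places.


Denier calculation:
Mass in grams = 0.178 mg / 1000 = 0.000178 g
Length in meters = 34.5 cm / 100 = 0.345 m
Linear density = mass / length = 0.000178 / 0.345 = 0.00051594 g/m
Denier = (g/m) * 9000 = 0.00051594 * 9000 = 4.64

4.64


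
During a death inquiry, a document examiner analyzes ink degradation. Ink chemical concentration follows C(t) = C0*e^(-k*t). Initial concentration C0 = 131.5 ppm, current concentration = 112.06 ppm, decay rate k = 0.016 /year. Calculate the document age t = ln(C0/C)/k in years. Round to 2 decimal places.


Document age estimation:
C0/C = 131.5 / 112.06 = 1.173478
ln(C0/C) = 0.159972
t = 0.159972 / 0.016 = 10.00 years

10.00


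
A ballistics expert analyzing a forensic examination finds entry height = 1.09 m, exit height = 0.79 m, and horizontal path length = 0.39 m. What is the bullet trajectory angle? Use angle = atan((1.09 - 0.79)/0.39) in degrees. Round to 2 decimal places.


Bullet trajectory angle:
Height difference = 1.09 - 0.79 = 0.3 m
angle = atan(0.3 / 0.39)
angle = atan(0.769231)
angle = 37.57 degrees

37.57


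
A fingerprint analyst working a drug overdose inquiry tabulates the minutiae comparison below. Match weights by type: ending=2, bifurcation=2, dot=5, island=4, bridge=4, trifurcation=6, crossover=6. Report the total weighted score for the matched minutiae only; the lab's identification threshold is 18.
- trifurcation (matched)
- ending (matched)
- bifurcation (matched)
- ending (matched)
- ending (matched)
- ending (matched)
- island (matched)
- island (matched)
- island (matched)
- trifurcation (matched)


Weighted minutiae match score:
  trifurcation: matched, +6 (running total 6)
  ending: matched, +2 (running total 8)
  bifurcation: matched, +2 (running total 10)
  ending: matched, +2 (running total 12)
  ending: matched, +2 (running total 14)
  ending: matched, +2 (running total 16)
  island: matched, +4 (running total 20)
  island: matched, +4 (running total 24)
  island: matched, +4 (running total 28)
  trifurcation: matched, +6 (running total 34)
Total score = 34
Threshold = 18; verdict = identification

34


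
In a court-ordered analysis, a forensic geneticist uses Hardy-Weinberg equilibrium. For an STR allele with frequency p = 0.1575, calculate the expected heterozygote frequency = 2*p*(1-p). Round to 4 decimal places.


Hardy-Weinberg heterozygote frequency:
q = 1 - p = 1 - 0.1575 = 0.8425
2pq = 2 * 0.1575 * 0.8425 = 0.2654

0.2654
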